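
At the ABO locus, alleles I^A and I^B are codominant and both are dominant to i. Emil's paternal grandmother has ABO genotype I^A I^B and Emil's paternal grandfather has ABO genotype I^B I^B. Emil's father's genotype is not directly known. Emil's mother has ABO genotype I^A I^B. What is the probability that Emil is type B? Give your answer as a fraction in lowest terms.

3/8

Emil's father's ABO genotype from I^A I^B × I^B I^B: 1/2 I^A I^B, 1/2 I^B I^B.
Crossing each possibility with the mother I^A I^B and summing P(type B): 1/2·1/4 + 1/2·1/2 = 3/8.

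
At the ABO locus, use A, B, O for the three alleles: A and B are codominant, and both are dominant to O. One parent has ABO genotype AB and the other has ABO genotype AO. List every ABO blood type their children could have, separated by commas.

A, B, AB

Gametes from AB × AO give offspring ABO genotypes AA, AB, AO, BO, i.e. phenotypes A, B, AB.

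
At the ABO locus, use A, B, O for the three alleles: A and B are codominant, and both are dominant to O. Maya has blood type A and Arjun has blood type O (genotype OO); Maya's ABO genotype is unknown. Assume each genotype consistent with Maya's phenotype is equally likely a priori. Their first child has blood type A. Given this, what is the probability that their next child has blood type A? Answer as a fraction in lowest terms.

5/6

Possible genotypes: Maya ∈ {AA, AO}; Arjun ∈ {OO}.
Weight each parental genotype pair by prior × P(type-A child):
  AA × OO: posterior weight 2/3; P(next child type A) = 1.
  AO × OO: posterior weight 1/3; P(next child type A) = 1/2.
Weighted sum = 5/6.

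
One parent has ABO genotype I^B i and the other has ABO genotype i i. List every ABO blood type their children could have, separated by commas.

Gametes from I^B i × i i give offspring ABO genotypes I^B i, i i, i.e. phenotypes O, B.

O, B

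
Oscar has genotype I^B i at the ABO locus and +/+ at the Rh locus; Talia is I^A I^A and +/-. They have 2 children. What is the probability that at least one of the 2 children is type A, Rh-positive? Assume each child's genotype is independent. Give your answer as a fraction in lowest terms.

3/4

ABO cross I^B i × I^A I^A → 1/2 A, 1/2 AB.
Rh cross +/+ × +/- → 1 Rh+; so P(type A, Rh-positive) = 1/2 × 1 = 1/2 per child.
P(none) = (1/2)^2 = 1/4; P(at least one) = 1 − 1/4 = 3/4.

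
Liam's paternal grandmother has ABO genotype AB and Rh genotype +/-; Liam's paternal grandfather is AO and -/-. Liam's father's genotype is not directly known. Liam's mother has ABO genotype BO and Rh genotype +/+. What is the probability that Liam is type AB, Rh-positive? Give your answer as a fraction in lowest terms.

Liam's father's ABO genotype from AB × AO: 1/4 AA, 1/4 AB, 1/4 AO, 1/4 BO.
Crossing each possibility with the mother BO and summing P(type AB): 1/4·1/2 + 1/4·1/4 + 1/4·1/4 + 1/4·0 = 1/4.
Similarly for Rh via the father's Rh distribution: P(Rh+) = 1.
Independent loci: 1/4 × 1 = 1/4.

1/4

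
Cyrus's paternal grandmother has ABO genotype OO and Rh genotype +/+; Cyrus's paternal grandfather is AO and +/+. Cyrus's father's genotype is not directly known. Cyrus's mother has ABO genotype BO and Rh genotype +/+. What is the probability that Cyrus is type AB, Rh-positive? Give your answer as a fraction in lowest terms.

Cyrus's father's ABO genotype from OO × AO: 1/2 AO, 1/2 OO.
Crossing each possibility with the mother BO and summing P(type AB): 1/2·1/4 + 1/2·0 = 1/8.
Similarly for Rh via the father's Rh distribution: P(Rh+) = 1.
Independent loci: 1/8 × 1 = 1/8.

1/8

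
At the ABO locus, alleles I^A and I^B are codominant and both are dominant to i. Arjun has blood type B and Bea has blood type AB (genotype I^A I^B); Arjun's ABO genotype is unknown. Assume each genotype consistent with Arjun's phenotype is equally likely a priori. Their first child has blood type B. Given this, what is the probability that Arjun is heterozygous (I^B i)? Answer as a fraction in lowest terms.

Possible genotypes: Arjun ∈ {I^B I^B, I^B i}; Bea ∈ {I^A I^B}.
Weight each parental genotype pair by prior × P(type-B child):
  I^B I^B × I^A I^B: posterior weight 1/2.
  I^B i × I^A I^B: posterior weight 1/2.
Sum the posterior weight over pairs where Arjun is I^B i: 1/2.

1/2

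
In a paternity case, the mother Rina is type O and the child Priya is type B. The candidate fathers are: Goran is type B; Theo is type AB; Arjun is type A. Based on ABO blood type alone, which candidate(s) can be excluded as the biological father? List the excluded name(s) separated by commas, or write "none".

Arjun

A candidate is excluded only if no genotype consistent with his phenotype could produce a type B child with a type O mother.
Arjun (type A): no genotype consistent with that phenotype can produce a type-B child with a type-O mother.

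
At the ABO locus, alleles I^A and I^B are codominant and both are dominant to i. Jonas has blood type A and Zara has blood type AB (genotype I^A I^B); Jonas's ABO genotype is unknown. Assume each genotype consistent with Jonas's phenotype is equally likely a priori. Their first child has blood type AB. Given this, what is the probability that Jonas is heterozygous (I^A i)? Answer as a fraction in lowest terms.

1/3

Possible genotypes: Jonas ∈ {I^A I^A, I^A i}; Zara ∈ {I^A I^B}.
Weight each parental genotype pair by prior × P(type-AB child):
  I^A I^A × I^A I^B: posterior weight 2/3.
  I^A i × I^A I^B: posterior weight 1/3.
Sum the posterior weight over pairs where Jonas is I^A i: 1/3.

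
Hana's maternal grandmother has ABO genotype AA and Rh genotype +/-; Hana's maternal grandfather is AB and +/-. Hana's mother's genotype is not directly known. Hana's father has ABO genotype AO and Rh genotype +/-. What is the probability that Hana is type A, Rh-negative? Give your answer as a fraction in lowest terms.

3/16

Hana's mother's ABO genotype from AA × AB: 1/2 AA, 1/2 AB.
Crossing each possibility with the father AO and summing P(type A): 1/2·1 + 1/2·1/2 = 3/4.
Similarly for Rh via the mother's Rh distribution: P(Rh-) = 1/4.
Independent loci: 3/4 × 1/4 = 3/16.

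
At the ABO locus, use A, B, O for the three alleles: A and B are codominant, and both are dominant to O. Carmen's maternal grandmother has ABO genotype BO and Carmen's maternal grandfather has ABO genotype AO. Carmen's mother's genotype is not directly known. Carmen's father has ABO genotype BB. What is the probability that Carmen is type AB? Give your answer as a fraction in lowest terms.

1/4

Carmen's mother's ABO genotype from BO × AO: 1/4 AB, 1/4 AO, 1/4 BO, 1/4 OO.
Crossing each possibility with the father BB and summing P(type AB): 1/4·1/2 + 1/4·1/2 + 1/4·0 + 1/4·0 = 1/4.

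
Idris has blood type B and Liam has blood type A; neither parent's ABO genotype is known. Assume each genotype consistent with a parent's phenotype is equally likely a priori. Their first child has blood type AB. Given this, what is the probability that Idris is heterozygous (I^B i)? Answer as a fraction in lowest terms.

Possible genotypes: Idris ∈ {I^B I^B, I^B i}; Liam ∈ {I^A I^A, I^A i}.
Weight each parental genotype pair by prior × P(type-AB child):
  I^B I^B × I^A I^A: posterior weight 4/9.
  I^B I^B × I^A i: posterior weight 2/9.
  I^B i × I^A I^A: posterior weight 2/9.
  I^B i × I^A i: posterior weight 1/9.
Sum the posterior weight over pairs where Idris is I^B i: 1/3.

1/3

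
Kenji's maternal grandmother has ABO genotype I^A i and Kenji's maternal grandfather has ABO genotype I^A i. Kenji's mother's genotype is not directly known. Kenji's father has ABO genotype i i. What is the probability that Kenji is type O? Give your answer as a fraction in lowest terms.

Kenji's mother's ABO genotype from I^A i × I^A i: 1/4 I^A I^A, 1/2 I^A i, 1/4 i i.
Crossing each possibility with the father i i and summing P(type O): 1/4·0 + 1/2·1/2 + 1/4·1 = 1/2.

1/2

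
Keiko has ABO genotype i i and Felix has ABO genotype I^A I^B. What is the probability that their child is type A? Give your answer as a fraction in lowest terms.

1/2

ABO cross i i × I^A I^B → offspring phenotypes: 1/2 A, 1/2 B.
So P(type A) = 1/2.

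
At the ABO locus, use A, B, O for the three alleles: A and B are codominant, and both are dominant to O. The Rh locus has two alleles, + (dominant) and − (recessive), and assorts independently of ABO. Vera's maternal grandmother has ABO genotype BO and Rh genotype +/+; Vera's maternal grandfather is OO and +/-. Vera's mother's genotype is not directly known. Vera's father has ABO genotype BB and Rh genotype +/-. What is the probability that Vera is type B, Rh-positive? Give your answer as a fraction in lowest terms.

7/8

Vera's mother's ABO genotype from BO × OO: 1/2 BO, 1/2 OO.
Crossing each possibility with the father BB and summing P(type B): 1/2·1 + 1/2·1 = 1.
Similarly for Rh via the mother's Rh distribution: P(Rh+) = 7/8.
Independent loci: 1 × 7/8 = 7/8.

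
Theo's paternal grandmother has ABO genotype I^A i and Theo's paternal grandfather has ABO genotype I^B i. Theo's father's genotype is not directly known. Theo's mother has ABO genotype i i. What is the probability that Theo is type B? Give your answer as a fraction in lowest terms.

Theo's father's ABO genotype from I^A i × I^B i: 1/4 I^A I^B, 1/4 I^A i, 1/4 I^B i, 1/4 i i.
Crossing each possibility with the mother i i and summing P(type B): 1/4·1/2 + 1/4·0 + 1/4·1/2 + 1/4·0 = 1/4.

1/4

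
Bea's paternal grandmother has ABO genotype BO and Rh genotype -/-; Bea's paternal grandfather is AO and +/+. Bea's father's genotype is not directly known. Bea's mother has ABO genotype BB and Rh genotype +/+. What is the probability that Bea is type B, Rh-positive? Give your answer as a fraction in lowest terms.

Bea's father's ABO genotype from BO × AO: 1/4 AB, 1/4 AO, 1/4 BO, 1/4 OO.
Crossing each possibility with the mother BB and summing P(type B): 1/4·1/2 + 1/4·1/2 + 1/4·1 + 1/4·1 = 3/4.
Similarly for Rh via the father's Rh distribution: P(Rh+) = 1.
Independent loci: 3/4 × 1 = 3/4.

3/4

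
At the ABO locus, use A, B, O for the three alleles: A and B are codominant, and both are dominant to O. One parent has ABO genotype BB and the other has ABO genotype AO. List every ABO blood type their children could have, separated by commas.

B, AB

Gametes from BB × AO give offspring ABO genotypes AB, BO, i.e. phenotypes B, AB.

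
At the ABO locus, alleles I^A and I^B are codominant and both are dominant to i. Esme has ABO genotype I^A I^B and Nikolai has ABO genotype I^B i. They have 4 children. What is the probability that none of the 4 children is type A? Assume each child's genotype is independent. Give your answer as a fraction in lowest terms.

81/256

ABO cross I^A I^B × I^B i → 1/4 A, 1/2 B, 1/4 AB.
So P(type A) = 1/4 per child.
P(not type A) = 3/4 for one child; (3/4)^4 = 81/256.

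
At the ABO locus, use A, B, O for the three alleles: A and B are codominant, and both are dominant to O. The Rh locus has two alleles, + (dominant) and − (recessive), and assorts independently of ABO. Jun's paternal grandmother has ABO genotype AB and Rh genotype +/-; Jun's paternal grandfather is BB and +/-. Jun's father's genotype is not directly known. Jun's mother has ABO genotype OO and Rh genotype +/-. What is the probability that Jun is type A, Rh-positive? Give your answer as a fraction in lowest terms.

3/16

Jun's father's ABO genotype from AB × BB: 1/2 AB, 1/2 BB.
Crossing each possibility with the mother OO and summing P(type A): 1/2·1/2 + 1/2·0 = 1/4.
Similarly for Rh via the father's Rh distribution: P(Rh+) = 3/4.
Independent loci: 1/4 × 3/4 = 3/16.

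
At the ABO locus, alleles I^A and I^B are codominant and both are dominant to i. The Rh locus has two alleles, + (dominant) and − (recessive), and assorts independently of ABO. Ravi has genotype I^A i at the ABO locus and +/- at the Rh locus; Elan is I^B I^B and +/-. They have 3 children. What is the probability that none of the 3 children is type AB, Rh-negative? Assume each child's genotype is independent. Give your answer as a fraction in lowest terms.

ABO cross I^A i × I^B I^B → 1/2 B, 1/2 AB.
Rh cross +/- × +/- → 3/4 Rh+, 1/4 Rh-; so P(type AB, Rh-negative) = 1/2 × 1/4 = 1/8 per child.
P(not type AB, Rh-negative) = 7/8 for one child; (7/8)^3 = 343/512.

343/512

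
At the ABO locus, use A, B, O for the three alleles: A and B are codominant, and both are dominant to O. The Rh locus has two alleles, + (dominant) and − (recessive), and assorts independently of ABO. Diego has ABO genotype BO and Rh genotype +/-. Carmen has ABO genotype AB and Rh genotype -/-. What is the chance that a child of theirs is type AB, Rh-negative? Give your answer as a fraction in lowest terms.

1/8

ABO cross BO × AB → offspring phenotypes: 1/4 A, 1/2 B, 1/4 AB.
Rh cross +/- × -/- → 1/2 Rh+, 1/2 Rh-.
Independent loci: P(type AB, Rh-negative) = 1/4 × 1/2 = 1/8.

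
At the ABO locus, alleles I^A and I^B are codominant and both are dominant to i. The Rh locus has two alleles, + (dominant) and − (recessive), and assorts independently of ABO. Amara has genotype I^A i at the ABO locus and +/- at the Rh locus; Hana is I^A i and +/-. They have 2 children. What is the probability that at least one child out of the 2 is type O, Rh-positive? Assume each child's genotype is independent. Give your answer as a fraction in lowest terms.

87/256

ABO cross I^A i × I^A i → 1/4 O, 3/4 A.
Rh cross +/- × +/- → 3/4 Rh+, 1/4 Rh-; so P(type O, Rh-positive) = 1/4 × 3/4 = 3/16 per child.
P(none) = (13/16)^2 = 169/256; P(at least one) = 1 − 169/256 = 87/256.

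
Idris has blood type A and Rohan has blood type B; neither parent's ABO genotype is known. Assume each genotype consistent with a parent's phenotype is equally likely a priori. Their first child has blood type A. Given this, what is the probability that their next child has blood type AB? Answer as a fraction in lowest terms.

Possible genotypes: Idris ∈ {AA, AO}; Rohan ∈ {BB, BO}.
Weight each parental genotype pair by prior × P(type-A child):
  AA × BO: posterior weight 2/3; P(next child type AB) = 1/2.
  AO × BO: posterior weight 1/3; P(next child type AB) = 1/4.
Weighted sum = 5/12.

5/12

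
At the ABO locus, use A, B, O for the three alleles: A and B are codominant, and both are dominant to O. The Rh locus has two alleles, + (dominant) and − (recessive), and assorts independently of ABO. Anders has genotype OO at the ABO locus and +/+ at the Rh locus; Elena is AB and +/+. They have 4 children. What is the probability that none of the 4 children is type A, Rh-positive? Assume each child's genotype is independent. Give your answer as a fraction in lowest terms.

1/16

ABO cross OO × AB → 1/2 A, 1/2 B.
Rh cross +/+ × +/+ → 1 Rh+; so P(type A, Rh-positive) = 1/2 × 1 = 1/2 per child.
P(not type A, Rh-positive) = 1/2 for one child; (1/2)^4 = 1/16.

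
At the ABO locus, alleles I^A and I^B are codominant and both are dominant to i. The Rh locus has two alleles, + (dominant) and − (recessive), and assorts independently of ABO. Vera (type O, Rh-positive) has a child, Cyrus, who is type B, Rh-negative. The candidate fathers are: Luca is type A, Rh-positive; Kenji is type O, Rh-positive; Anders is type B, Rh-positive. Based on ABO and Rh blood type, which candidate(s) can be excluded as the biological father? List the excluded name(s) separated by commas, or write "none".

A candidate is excluded only if no genotype consistent with his phenotype could produce a type B, Rh-negative child with a type O, Rh-positive mother.
Luca (type A, Rh+): no genotype consistent with that phenotype can produce a type-B Rh- child with a type-O mother.
Kenji (type O, Rh+): no genotype consistent with that phenotype can produce a type-B Rh- child with a type-O mother.

Luca, Kenji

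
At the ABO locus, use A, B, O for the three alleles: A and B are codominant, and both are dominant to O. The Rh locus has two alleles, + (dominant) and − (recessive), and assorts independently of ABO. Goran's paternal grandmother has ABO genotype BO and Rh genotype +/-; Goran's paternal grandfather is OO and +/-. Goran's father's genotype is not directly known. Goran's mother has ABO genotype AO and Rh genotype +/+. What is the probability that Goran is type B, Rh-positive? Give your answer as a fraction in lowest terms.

1/8

Goran's father's ABO genotype from BO × OO: 1/2 BO, 1/2 OO.
Crossing each possibility with the mother AO and summing P(type B): 1/2·1/4 + 1/2·0 = 1/8.
Similarly for Rh via the father's Rh distribution: P(Rh+) = 1.
Independent loci: 1/8 × 1 = 1/8.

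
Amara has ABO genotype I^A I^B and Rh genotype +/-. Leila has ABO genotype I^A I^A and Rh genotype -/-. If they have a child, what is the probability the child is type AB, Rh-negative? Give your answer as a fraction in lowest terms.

1/4

ABO cross I^A I^B × I^A I^A → offspring phenotypes: 1/2 A, 1/2 AB.
Rh cross +/- × -/- → 1/2 Rh+, 1/2 Rh-.
Independent loci: P(type AB, Rh-negative) = 1/2 × 1/2 = 1/4.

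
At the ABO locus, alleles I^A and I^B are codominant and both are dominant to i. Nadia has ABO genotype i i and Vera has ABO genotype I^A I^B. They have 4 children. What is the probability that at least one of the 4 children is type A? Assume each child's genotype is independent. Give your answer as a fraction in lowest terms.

15/16

ABO cross i i × I^A I^B → 1/2 A, 1/2 B.
So P(type A) = 1/2 per child.
P(none) = (1/2)^4 = 1/16; P(at least one) = 1 − 1/16 = 15/16.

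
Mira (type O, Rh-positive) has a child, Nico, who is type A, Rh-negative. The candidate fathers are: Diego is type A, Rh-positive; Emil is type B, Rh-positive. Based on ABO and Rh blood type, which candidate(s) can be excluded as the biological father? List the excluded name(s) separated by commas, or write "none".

A candidate is excluded only if no genotype consistent with his phenotype could produce a type A, Rh-negative child with a type O, Rh-positive mother.
Emil (type B, Rh+): no genotype consistent with that phenotype can produce a type-A Rh- child with a type-O mother.

Emil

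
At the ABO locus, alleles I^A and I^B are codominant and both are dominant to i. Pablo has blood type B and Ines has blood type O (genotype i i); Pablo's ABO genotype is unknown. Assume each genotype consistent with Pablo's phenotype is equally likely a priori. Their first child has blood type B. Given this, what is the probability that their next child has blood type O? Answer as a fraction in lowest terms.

1/6

Possible genotypes: Pablo ∈ {I^B I^B, I^B i}; Ines ∈ {i i}.
Weight each parental genotype pair by prior × P(type-B child):
  I^B I^B × i i: posterior weight 2/3; P(next child type O) = 0.
  I^B i × i i: posterior weight 1/3; P(next child type O) = 1/2.
Weighted sum = 1/6.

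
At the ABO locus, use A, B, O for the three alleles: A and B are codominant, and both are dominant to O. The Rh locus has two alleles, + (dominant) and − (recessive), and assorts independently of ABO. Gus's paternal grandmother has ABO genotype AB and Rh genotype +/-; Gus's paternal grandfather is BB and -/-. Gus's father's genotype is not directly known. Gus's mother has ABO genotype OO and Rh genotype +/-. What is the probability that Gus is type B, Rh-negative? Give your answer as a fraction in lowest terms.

Gus's father's ABO genotype from AB × BB: 1/2 AB, 1/2 BB.
Crossing each possibility with the mother OO and summing P(type B): 1/2·1/2 + 1/2·1 = 3/4.
Similarly for Rh via the father's Rh distribution: P(Rh-) = 3/8.
Independent loci: 3/4 × 3/8 = 9/32.

9/32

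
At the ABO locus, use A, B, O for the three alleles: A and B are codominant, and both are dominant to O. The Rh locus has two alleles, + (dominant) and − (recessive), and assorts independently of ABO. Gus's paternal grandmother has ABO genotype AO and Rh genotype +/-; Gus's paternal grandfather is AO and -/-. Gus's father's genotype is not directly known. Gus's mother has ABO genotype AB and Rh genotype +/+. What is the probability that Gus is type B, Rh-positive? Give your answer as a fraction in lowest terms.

Gus's father's ABO genotype from AO × AO: 1/4 AA, 1/2 AO, 1/4 OO.
Crossing each possibility with the mother AB and summing P(type B): 1/4·0 + 1/2·1/4 + 1/4·1/2 = 1/4.
Similarly for Rh via the father's Rh distribution: P(Rh+) = 1.
Independent loci: 1/4 × 1 = 1/4.

1/4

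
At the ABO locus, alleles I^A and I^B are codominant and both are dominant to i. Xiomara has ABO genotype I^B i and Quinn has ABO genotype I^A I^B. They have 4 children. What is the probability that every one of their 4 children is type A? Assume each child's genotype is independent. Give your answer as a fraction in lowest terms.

1/256

ABO cross I^B i × I^A I^B → 1/4 A, 1/2 B, 1/4 AB.
So P(type A) = 1/4 per child.
All 4 independent: (1/4)^4 = 1/256.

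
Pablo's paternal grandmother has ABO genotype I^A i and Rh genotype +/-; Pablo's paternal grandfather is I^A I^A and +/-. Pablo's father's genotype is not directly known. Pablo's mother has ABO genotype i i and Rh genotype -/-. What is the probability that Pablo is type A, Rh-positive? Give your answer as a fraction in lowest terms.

3/8

Pablo's father's ABO genotype from I^A i × I^A I^A: 1/2 I^A I^A, 1/2 I^A i.
Crossing each possibility with the mother i i and summing P(type A): 1/2·1 + 1/2·1/2 = 3/4.
Similarly for Rh via the father's Rh distribution: P(Rh+) = 1/2.
Independent loci: 3/4 × 1/2 = 3/8.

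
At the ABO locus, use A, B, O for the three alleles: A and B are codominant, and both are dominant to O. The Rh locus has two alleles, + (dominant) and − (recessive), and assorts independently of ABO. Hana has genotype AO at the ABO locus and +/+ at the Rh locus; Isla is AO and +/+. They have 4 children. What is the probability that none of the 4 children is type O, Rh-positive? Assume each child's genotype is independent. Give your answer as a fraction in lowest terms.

ABO cross AO × AO → 1/4 O, 3/4 A.
Rh cross +/+ × +/+ → 1 Rh+; so P(type O, Rh-positive) = 1/4 × 1 = 1/4 per child.
P(not type O, Rh-positive) = 3/4 for one child; (3/4)^4 = 81/256.

81/256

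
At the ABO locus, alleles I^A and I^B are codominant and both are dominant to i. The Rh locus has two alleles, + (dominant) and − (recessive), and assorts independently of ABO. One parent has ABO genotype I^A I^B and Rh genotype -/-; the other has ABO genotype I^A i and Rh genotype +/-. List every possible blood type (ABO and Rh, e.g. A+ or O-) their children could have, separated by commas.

Gametes from I^A I^B × I^A i give offspring ABO genotypes I^A I^A, I^A I^B, I^A i, I^B i, i.e. phenotypes A, B, AB.
Rh cross -/- × +/- → phenotypes Rh+, Rh-.
Combining independently: A+, A-, B+, B-, AB+, AB-.

A+, A-, B+, B-, AB+, AB-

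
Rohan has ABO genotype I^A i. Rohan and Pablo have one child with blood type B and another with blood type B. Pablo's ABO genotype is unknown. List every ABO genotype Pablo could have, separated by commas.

I^A I^B, I^B I^B, I^B i

For each candidate genotype of Pablo, check whether crossing it with I^A i can produce every observed child phenotype.
  I^A I^A → possible child types {A} ✗
  I^A I^B → possible child types {A, B, AB} ✓
  I^A i → possible child types {O, A} ✗
  I^B I^B → possible child types {B, AB} ✓
  I^B i → possible child types {O, A, B, AB} ✓
  i i → possible child types {O, A} ✗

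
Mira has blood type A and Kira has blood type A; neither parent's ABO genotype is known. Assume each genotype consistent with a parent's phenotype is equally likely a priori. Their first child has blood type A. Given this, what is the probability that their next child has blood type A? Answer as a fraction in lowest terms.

19/20

Possible genotypes: Mira ∈ {AA, AO}; Kira ∈ {AA, AO}.
Weight each parental genotype pair by prior × P(type-A child):
  AA × AA: posterior weight 4/15; P(next child type A) = 1.
  AA × AO: posterior weight 4/15; P(next child type A) = 1.
  AO × AA: posterior weight 4/15; P(next child type A) = 1.
  AO × AO: posterior weight 1/5; P(next child type A) = 3/4.
Weighted sum = 19/20.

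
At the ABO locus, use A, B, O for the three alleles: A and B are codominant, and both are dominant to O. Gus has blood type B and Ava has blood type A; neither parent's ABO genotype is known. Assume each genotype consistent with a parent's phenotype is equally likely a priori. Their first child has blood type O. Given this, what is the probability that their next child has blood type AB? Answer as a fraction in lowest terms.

Possible genotypes: Gus ∈ {BB, BO}; Ava ∈ {AA, AO}.
Weight each parental genotype pair by prior × P(type-O child):
  BO × AO: posterior weight 1; P(next child type AB) = 1/4.
Weighted sum = 1/4.

1/4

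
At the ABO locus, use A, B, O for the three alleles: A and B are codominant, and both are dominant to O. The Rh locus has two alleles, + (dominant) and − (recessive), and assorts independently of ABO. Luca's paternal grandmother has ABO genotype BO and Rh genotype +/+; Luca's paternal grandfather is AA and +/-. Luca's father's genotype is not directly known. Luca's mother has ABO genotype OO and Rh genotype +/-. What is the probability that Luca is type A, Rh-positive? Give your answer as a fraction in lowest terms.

7/16

Luca's father's ABO genotype from BO × AA: 1/2 AB, 1/2 AO.
Crossing each possibility with the mother OO and summing P(type A): 1/2·1/2 + 1/2·1/2 = 1/2.
Similarly for Rh via the father's Rh distribution: P(Rh+) = 7/8.
Independent loci: 1/2 × 7/8 = 7/16.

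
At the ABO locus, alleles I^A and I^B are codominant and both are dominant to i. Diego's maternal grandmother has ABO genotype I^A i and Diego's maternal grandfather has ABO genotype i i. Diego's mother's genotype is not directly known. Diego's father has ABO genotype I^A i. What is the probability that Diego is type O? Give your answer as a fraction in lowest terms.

Diego's mother's ABO genotype from I^A i × i i: 1/2 I^A i, 1/2 i i.
Crossing each possibility with the father I^A i and summing P(type O): 1/2·1/4 + 1/2·1/2 = 3/8.

3/8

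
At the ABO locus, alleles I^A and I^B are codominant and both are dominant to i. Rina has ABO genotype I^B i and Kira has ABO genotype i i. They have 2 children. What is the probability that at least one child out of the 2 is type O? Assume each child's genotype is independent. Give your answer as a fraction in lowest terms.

ABO cross I^B i × i i → 1/2 O, 1/2 B.
So P(type O) = 1/2 per child.
P(none) = (1/2)^2 = 1/4; P(at least one) = 1 − 1/4 = 3/4.

3/4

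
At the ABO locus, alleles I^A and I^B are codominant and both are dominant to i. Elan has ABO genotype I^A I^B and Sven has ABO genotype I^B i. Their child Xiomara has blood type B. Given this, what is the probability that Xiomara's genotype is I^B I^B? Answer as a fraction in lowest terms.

1/2

Cross I^A I^B × I^B i → 1/4 I^A I^B, 1/4 I^A i, 1/4 I^B I^B, 1/4 I^B i.
Type-B genotypes among offspring: I^B I^B (1/4), I^B i (1/4); total 1/2.
P(I^B I^B | type B) = (1/4) / (1/2) = 1/2.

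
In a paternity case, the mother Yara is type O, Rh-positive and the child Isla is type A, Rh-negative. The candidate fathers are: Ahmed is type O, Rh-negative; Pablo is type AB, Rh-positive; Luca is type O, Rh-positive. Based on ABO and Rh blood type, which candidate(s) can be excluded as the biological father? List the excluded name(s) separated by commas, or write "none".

Ahmed, Luca

A candidate is excluded only if no genotype consistent with his phenotype could produce a type A, Rh-negative child with a type O, Rh-positive mother.
Ahmed (type O, Rh-): no genotype consistent with that phenotype can produce a type-A Rh- child with a type-O mother.
Luca (type O, Rh+): no genotype consistent with that phenotype can produce a type-A Rh- child with a type-O mother.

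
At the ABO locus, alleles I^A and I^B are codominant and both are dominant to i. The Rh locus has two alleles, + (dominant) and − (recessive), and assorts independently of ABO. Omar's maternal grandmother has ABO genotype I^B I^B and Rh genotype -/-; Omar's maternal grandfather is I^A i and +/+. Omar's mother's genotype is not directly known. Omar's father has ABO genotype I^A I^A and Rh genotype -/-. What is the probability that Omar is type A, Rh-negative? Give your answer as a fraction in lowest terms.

Omar's mother's ABO genotype from I^B I^B × I^A i: 1/2 I^A I^B, 1/2 I^B i.
Crossing each possibility with the father I^A I^A and summing P(type A): 1/2·1/2 + 1/2·1/2 = 1/2.
Similarly for Rh via the mother's Rh distribution: P(Rh-) = 1/2.
Independent loci: 1/2 × 1/2 = 1/4.

1/4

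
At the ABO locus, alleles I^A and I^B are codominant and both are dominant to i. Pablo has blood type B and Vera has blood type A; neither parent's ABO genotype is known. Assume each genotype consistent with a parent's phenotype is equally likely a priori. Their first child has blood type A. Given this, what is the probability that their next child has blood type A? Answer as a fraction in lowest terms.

Possible genotypes: Pablo ∈ {I^B I^B, I^B i}; Vera ∈ {I^A I^A, I^A i}.
Weight each parental genotype pair by prior × P(type-A child):
  I^B i × I^A I^A: posterior weight 2/3; P(next child type A) = 1/2.
  I^B i × I^A i: posterior weight 1/3; P(next child type A) = 1/4.
Weighted sum = 5/12.

5/12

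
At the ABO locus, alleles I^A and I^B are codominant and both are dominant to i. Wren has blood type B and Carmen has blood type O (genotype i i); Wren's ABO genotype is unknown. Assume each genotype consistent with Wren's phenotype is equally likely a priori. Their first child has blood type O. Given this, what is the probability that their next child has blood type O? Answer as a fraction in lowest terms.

1/2

Possible genotypes: Wren ∈ {I^B I^B, I^B i}; Carmen ∈ {i i}.
Weight each parental genotype pair by prior × P(type-O child):
  I^B i × i i: posterior weight 1; P(next child type O) = 1/2.
Weighted sum = 1/2.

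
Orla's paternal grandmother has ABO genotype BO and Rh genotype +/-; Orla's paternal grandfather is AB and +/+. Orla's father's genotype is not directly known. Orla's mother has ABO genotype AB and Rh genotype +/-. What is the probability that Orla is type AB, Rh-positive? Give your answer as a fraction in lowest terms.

Orla's father's ABO genotype from BO × AB: 1/4 AB, 1/4 AO, 1/4 BB, 1/4 BO.
Crossing each possibility with the mother AB and summing P(type AB): 1/4·1/2 + 1/4·1/4 + 1/4·1/2 + 1/4·1/4 = 3/8.
Similarly for Rh via the father's Rh distribution: P(Rh+) = 7/8.
Independent loci: 3/8 × 7/8 = 21/64.

21/64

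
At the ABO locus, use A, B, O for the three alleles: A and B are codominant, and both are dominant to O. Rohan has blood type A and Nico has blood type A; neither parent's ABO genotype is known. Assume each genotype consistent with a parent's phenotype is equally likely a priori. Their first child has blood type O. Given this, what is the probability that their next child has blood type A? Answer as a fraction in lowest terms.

3/4

Possible genotypes: Rohan ∈ {AA, AO}; Nico ∈ {AA, AO}.
Weight each parental genotype pair by prior × P(type-O child):
  AO × AO: posterior weight 1; P(next child type A) = 3/4.
Weighted sum = 3/4.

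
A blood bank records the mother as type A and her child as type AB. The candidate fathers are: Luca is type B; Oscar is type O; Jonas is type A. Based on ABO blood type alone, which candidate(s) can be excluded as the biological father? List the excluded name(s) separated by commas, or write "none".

Oscar, Jonas

A candidate is excluded only if no genotype consistent with his phenotype could produce a type AB child with a type A mother.
Oscar (type O): no genotype consistent with that phenotype can produce a type-AB child with a type-A mother.
Jonas (type A): no genotype consistent with that phenotype can produce a type-AB child with a type-A mother.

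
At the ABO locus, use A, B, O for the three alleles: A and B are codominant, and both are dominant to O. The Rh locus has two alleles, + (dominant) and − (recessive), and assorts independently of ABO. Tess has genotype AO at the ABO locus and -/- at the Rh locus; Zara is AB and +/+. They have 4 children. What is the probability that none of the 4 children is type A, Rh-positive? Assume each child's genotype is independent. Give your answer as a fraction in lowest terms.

1/16

ABO cross AO × AB → 1/2 A, 1/4 B, 1/4 AB.
Rh cross -/- × +/+ → 1 Rh+; so P(type A, Rh-positive) = 1/2 × 1 = 1/2 per child.
P(not type A, Rh-positive) = 1/2 for one child; (1/2)^4 = 1/16.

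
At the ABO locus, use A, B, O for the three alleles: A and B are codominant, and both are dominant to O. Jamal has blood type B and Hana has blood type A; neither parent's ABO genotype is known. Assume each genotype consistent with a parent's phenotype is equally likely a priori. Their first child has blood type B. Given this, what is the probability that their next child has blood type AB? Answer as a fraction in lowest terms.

5/12

Possible genotypes: Jamal ∈ {BB, BO}; Hana ∈ {AA, AO}.
Weight each parental genotype pair by prior × P(type-B child):
  BB × AO: posterior weight 2/3; P(next child type AB) = 1/2.
  BO × AO: posterior weight 1/3; P(next child type AB) = 1/4.
Weighted sum = 5/12.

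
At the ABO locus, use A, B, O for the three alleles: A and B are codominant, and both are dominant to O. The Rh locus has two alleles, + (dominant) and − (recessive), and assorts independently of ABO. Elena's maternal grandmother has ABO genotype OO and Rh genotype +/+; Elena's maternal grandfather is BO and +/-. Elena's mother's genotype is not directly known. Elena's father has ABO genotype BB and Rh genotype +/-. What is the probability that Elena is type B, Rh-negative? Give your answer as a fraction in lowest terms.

1/8

Elena's mother's ABO genotype from OO × BO: 1/2 BO, 1/2 OO.
Crossing each possibility with the father BB and summing P(type B): 1/2·1 + 1/2·1 = 1.
Similarly for Rh via the mother's Rh distribution: P(Rh-) = 1/8.
Independent loci: 1 × 1/8 = 1/8.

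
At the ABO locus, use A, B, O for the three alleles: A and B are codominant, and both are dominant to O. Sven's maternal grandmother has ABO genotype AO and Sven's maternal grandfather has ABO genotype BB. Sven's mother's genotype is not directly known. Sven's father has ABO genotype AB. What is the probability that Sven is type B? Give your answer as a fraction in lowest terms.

3/8

Sven's mother's ABO genotype from AO × BB: 1/2 AB, 1/2 BO.
Crossing each possibility with the father AB and summing P(type B): 1/2·1/4 + 1/2·1/2 = 3/8.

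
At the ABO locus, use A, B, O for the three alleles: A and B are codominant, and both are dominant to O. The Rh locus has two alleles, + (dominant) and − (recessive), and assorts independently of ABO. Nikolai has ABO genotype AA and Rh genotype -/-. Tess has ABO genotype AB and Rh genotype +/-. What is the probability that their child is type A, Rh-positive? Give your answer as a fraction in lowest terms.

ABO cross AA × AB → offspring phenotypes: 1/2 A, 1/2 AB.
Rh cross -/- × +/- → 1/2 Rh+, 1/2 Rh-.
Independent loci: P(type A, Rh-positive) = 1/2 × 1/2 = 1/4.

1/4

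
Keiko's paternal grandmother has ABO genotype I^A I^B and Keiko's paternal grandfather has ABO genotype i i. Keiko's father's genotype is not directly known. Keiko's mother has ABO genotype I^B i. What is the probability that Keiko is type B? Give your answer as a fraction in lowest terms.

Keiko's father's ABO genotype from I^A I^B × i i: 1/2 I^A i, 1/2 I^B i.
Crossing each possibility with the mother I^B i and summing P(type B): 1/2·1/4 + 1/2·3/4 = 1/2.

1/2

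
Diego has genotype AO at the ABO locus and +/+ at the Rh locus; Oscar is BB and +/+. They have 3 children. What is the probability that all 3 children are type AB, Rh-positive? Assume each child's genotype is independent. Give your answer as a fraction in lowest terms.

1/8

ABO cross AO × BB → 1/2 B, 1/2 AB.
Rh cross +/+ × +/+ → 1 Rh+; so P(type AB, Rh-positive) = 1/2 × 1 = 1/2 per child.
All 3 independent: (1/2)^3 = 1/8.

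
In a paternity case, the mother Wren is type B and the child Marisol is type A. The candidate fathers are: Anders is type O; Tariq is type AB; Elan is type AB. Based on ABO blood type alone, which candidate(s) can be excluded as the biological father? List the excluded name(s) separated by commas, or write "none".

A candidate is excluded only if no genotype consistent with his phenotype could produce a type A child with a type B mother.
Anders (type O): no genotype consistent with that phenotype can produce a type-A child with a type-B mother.

Anders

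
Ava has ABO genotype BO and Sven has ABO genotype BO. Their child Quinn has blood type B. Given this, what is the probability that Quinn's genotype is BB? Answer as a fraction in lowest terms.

1/3

Cross BO × BO → 1/4 BB, 1/2 BO, 1/4 OO.
Type-B genotypes among offspring: BB (1/4), BO (1/2); total 3/4.
P(BB | type B) = (1/4) / (3/4) = 1/3.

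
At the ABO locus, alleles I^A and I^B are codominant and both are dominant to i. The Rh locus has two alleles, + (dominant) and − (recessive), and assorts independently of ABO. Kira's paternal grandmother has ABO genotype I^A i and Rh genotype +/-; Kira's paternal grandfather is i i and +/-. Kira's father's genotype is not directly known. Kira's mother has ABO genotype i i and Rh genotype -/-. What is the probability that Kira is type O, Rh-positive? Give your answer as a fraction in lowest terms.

3/8

Kira's father's ABO genotype from I^A i × i i: 1/2 I^A i, 1/2 i i.
Crossing each possibility with the mother i i and summing P(type O): 1/2·1/2 + 1/2·1 = 3/4.
Similarly for Rh via the father's Rh distribution: P(Rh+) = 1/2.
Independent loci: 3/4 × 1/2 = 3/8.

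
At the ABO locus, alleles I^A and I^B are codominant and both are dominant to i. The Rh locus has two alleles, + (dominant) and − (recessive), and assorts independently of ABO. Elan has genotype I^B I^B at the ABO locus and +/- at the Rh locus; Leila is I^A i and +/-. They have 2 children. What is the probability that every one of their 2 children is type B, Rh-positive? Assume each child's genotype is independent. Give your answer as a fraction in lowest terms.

ABO cross I^B I^B × I^A i → 1/2 B, 1/2 AB.
Rh cross +/- × +/- → 3/4 Rh+, 1/4 Rh-; so P(type B, Rh-positive) = 1/2 × 3/4 = 3/8 per child.
All 2 independent: (3/8)^2 = 9/64.

9/64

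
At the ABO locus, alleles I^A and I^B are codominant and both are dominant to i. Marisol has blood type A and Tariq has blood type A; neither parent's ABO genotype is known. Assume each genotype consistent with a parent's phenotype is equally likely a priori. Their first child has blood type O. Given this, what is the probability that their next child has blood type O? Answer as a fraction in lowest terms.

1/4

Possible genotypes: Marisol ∈ {I^A I^A, I^A i}; Tariq ∈ {I^A I^A, I^A i}.
Weight each parental genotype pair by prior × P(type-O child):
  I^A i × I^A i: posterior weight 1; P(next child type O) = 1/4.
Weighted sum = 1/4.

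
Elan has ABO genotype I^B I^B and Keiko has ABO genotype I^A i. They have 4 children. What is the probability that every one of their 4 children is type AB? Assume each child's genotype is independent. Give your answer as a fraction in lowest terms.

ABO cross I^B I^B × I^A i → 1/2 B, 1/2 AB.
So P(type AB) = 1/2 per child.
All 4 independent: (1/2)^4 = 1/16.

1/16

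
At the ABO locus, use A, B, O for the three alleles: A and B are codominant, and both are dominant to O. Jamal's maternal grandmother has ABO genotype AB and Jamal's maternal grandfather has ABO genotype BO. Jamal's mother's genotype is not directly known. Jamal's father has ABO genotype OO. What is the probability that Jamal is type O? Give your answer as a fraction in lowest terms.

1/4

Jamal's mother's ABO genotype from AB × BO: 1/4 AB, 1/4 AO, 1/4 BB, 1/4 BO.
Crossing each possibility with the father OO and summing P(type O): 1/4·0 + 1/4·1/2 + 1/4·0 + 1/4·1/2 = 1/4.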